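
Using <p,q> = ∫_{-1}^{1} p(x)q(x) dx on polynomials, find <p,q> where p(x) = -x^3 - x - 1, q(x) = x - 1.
<p,q> = 14/15

Expand the product: p(x)·q(x) = -x^4 + x^3 - x^2 + 1.
∫_{-1}^{1} of each monomial x^k gives [2/(k+1) if k even, 0 if k odd]. Integrating term-by-term (or equivalently evaluating the antiderivative F(x) = -x^5/5 + x^4/4 - x^3/3 + x at the endpoints):
  F(1) − F(−1) = 43/60 − (-13/60) = 14/15.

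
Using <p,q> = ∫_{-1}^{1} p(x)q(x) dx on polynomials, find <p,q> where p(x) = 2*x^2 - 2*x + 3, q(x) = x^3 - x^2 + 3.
<p,q> = 92/5

Expand the product: p(x)·q(x) = 2*x^5 - 4*x^4 + 5*x^3 + 3*x^2 - 6*x + 9.
∫_{-1}^{1} of each monomial x^k gives [2/(k+1) if k even, 0 if k odd]. Integrating term-by-term (or equivalently evaluating the antiderivative F(x) = x^6/3 - 4*x^5/5 + 5*x^4/4 + x^3 - 3*x^2 + 9*x at the endpoints):
  F(1) − F(−1) = 467/60 − (-637/60) = 92/5.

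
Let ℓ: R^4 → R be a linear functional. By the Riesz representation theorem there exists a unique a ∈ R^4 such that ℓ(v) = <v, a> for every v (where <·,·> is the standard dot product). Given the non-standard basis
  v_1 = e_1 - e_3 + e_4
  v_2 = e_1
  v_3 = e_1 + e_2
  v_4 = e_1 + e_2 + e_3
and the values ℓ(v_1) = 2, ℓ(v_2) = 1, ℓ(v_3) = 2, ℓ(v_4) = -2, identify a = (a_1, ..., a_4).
a = (1, 1, -4, -3)

Write a = (a_1, ..., a_4) in the standard basis. For each basis vector v_i, ℓ(v_i) = <v_i, a> is a linear equation in the a_j's. Collect the n equations into a matrix system V a = ℓ, where row i of V is v_i (expressed in the standard basis). Since V is invertible (lower-triangular with 1s on the diagonal, up to permutation), solve by back-substitution:
  V =
[[1, 0, -1, 1],
 [1, 0, 0, 0],
 [1, 1, 0, 0],
 [1, 1, 1, 0]]
  V a = (2, 1, 2, -2)
Solving gives a = (1, 1, -4, -3).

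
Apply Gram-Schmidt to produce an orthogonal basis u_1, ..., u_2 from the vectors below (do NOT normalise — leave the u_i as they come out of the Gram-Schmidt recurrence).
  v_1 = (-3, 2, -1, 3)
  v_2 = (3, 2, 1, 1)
Orthogonal basis:
  u_1 = (-3, 2, -1, 3)
  u_2 = (60/23, 52/23, 20/23, 32/23)

Apply the Gram-Schmidt recurrence
  u_1 = v_1
  u_i = v_i − Σ_{j<i} ((v_i · u_j) / (u_j · u_j)) · u_j.

Step by step this gives:
  u_1 = (-3, 2, -1, 3)
  u_2 = (60/23, 52/23, 20/23, 32/23)

Orthogonality check:
  u_2 · u_1 = 0 (should be 0)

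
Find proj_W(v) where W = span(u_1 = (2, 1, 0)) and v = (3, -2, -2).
proj_W(v) = (8/5, 4/5, 0)

Set up U = [u_1 | ... | u_1] ∈ R^(3×1). The projector onto W = col(U) is P = U (U^T U)^(-1) U^T.
Compute U^T U =
  [5],
and U^T v = (4).
Solve U^T U · c = U^T v for the coefficients: c = (4/5). The projection is proj_W(v) = U c.
Check: (v - proj_W(v)) · u_1 = 0  (should be 0).
Result: proj_W(v) = (8/5, 4/5, 0).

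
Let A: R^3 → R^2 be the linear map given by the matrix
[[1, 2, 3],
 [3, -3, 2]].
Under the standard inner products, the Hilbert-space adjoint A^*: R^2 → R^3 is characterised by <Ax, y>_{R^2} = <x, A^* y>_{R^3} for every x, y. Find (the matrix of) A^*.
A^* = A^T =
[[1, 3],
 [2, -3],
 [3, 2]]

For real matrices with standard dot products, the defining identity <Ax, y> = <x, A^* y> gives (Ax)^T y = x^T (A^*) y, i.e. x^T A^T y = x^T (A^*) y. Since this holds for all x, y, we must have A^* = A^T. Therefore
A^* =
[[1, 3],
 [2, -3],
 [3, 2]].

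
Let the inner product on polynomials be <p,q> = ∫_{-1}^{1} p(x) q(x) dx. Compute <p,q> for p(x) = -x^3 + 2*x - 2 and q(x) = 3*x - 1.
<p,q> = 34/5

Expand the product: p(x)·q(x) = -3*x^4 + x^3 + 6*x^2 - 8*x + 2.
∫_{-1}^{1} of each monomial x^k gives [2/(k+1) if k even, 0 if k odd]. Integrating term-by-term (or equivalently evaluating the antiderivative F(x) = -3*x^5/5 + x^4/4 + 2*x^3 - 4*x^2 + 2*x at the endpoints):
  F(1) − F(−1) = -7/20 − (-143/20) = 34/5.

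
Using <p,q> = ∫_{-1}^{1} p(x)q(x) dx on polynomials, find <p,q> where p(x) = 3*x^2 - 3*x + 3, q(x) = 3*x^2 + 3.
<p,q> = 168/5

Expand the product: p(x)·q(x) = 9*x^4 - 9*x^3 + 18*x^2 - 9*x + 9.
∫_{-1}^{1} of each monomial x^k gives [2/(k+1) if k even, 0 if k odd]. Integrating term-by-term (or equivalently evaluating the antiderivative F(x) = 9*x^5/5 - 9*x^4/4 + 6*x^3 - 9*x^2/2 + 9*x at the endpoints):
  F(1) − F(−1) = 201/20 − (-471/20) = 168/5.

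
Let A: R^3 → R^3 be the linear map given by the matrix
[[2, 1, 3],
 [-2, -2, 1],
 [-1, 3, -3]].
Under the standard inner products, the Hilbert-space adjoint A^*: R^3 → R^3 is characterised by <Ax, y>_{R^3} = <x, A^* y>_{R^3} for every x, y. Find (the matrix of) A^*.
A^* = A^T =
[[2, -2, -1],
 [1, -2, 3],
 [3, 1, -3]]

For real matrices with standard dot products, the defining identity <Ax, y> = <x, A^* y> gives (Ax)^T y = x^T (A^*) y, i.e. x^T A^T y = x^T (A^*) y. Since this holds for all x, y, we must have A^* = A^T. Therefore
A^* =
[[2, -2, -1],
 [1, -2, 3],
 [3, 1, -3]].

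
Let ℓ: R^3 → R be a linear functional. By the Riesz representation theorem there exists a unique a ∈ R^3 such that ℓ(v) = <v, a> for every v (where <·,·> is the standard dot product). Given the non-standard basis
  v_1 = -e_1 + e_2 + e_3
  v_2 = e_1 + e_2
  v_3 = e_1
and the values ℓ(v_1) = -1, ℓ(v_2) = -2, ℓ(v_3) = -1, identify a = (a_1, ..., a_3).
a = (-1, -1, -1)

Write a = (a_1, ..., a_3) in the standard basis. For each basis vector v_i, ℓ(v_i) = <v_i, a> is a linear equation in the a_j's. Collect the n equations into a matrix system V a = ℓ, where row i of V is v_i (expressed in the standard basis). Since V is invertible (lower-triangular with 1s on the diagonal, up to permutation), solve by back-substitution:
  V =
[[-1, 1, 1],
 [1, 1, 0],
 [1, 0, 0]]
  V a = (-1, -2, -1)
Solving gives a = (-1, -1, -1).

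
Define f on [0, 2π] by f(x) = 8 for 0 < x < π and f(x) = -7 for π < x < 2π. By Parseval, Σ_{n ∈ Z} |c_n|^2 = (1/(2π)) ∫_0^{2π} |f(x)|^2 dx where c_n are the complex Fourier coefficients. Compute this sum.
Σ |c_n|^2 = 113/2

Parseval equates the L^2 energy of f (normalised by 1/(2π)) with the ℓ^2 sum of its Fourier coefficients: (1/(2π)) ∫_0^{2π} |f|^2 = Σ |c_n|^2.
Compute the left side: (1/(2π)) [∫_0^π 8^2 dx + ∫_π^{2π} (-7)^2 dx] = (1/(2π)) · (64π + 49π) = (64 + 49)/2 = 113/2.
So Σ_{n ∈ Z} |c_n|^2 = 113/2.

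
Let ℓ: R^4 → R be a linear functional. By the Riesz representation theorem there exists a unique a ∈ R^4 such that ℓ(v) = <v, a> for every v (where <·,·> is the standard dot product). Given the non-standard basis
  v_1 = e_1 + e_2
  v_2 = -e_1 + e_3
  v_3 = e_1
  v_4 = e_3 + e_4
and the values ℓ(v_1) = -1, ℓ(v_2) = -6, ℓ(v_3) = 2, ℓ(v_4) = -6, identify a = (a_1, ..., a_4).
a = (2, -3, -4, -2)

Write a = (a_1, ..., a_4) in the standard basis. For each basis vector v_i, ℓ(v_i) = <v_i, a> is a linear equation in the a_j's. Collect the n equations into a matrix system V a = ℓ, where row i of V is v_i (expressed in the standard basis). Since V is invertible (lower-triangular with 1s on the diagonal, up to permutation), solve by back-substitution:
  V =
[[1, 1, 0, 0],
 [-1, 0, 1, 0],
 [1, 0, 0, 0],
 [0, 0, 1, 1]]
  V a = (-1, -6, 2, -6)
Solving gives a = (2, -3, -4, -2).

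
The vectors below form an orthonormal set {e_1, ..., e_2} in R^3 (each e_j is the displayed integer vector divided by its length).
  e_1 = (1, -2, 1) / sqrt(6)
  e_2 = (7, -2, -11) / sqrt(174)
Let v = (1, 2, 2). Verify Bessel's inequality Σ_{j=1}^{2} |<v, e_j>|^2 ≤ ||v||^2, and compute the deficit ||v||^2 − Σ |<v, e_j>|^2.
Σ |<v, e_j>|^2 = 65/29; ||v||^2 = 9; deficit = 196/29

Write each e_j = u_j / sqrt(<u_j, u_j>) where u_j is the displayed integer vector. Then <v, e_j> = <v, u_j> / sqrt(<u_j, u_j>), so |<v, e_j>|^2 = <v, u_j>^2 / <u_j, u_j>.
Coefficients: <v, e_1> = -1/sqrt(6), <v, e_2> = -19/sqrt(174).
Square and sum: Σ |<v, e_j>|^2 = 65/29.
Compute ||v||^2 = v·v = 9.
Deficit = 9 − 65/29 = 196/29 ≥ 0, confirming Bessel's inequality. (The deficit equals ||v − Σ <v,e_j> e_j||^2, the squared distance from v to span{e_j}.)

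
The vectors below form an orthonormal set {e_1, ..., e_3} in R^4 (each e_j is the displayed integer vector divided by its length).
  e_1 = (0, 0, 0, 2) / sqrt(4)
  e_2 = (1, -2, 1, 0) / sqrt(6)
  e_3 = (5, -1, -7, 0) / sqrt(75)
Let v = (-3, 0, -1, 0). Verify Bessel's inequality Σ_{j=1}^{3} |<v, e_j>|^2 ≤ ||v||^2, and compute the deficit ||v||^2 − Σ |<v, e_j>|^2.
Σ |<v, e_j>|^2 = 88/25; ||v||^2 = 10; deficit = 162/25

Write each e_j = u_j / sqrt(<u_j, u_j>) where u_j is the displayed integer vector. Then <v, e_j> = <v, u_j> / sqrt(<u_j, u_j>), so |<v, e_j>|^2 = <v, u_j>^2 / <u_j, u_j>.
Coefficients: <v, e_1> = 0/sqrt(4), <v, e_2> = -4/sqrt(6), <v, e_3> = -8/sqrt(75).
Square and sum: Σ |<v, e_j>|^2 = 88/25.
Compute ||v||^2 = v·v = 10.
Deficit = 10 − 88/25 = 162/25 ≥ 0, confirming Bessel's inequality. (The deficit equals ||v − Σ <v,e_j> e_j||^2, the squared distance from v to span{e_j}.)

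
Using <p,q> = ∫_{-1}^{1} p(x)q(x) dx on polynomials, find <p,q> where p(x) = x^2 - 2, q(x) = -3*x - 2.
<p,q> = 20/3

Expand the product: p(x)·q(x) = -3*x^3 - 2*x^2 + 6*x + 4.
∫_{-1}^{1} of each monomial x^k gives [2/(k+1) if k even, 0 if k odd]. Integrating term-by-term (or equivalently evaluating the antiderivative F(x) = -3*x^4/4 - 2*x^3/3 + 3*x^2 + 4*x at the endpoints):
  F(1) − F(−1) = 67/12 − (-13/12) = 20/3.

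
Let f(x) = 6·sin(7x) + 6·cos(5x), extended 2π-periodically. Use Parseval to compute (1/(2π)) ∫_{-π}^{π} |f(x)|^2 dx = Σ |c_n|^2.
Σ |c_n|^2 = 36

Expand |f|^2 and use orthogonality of {sin(nx), cos(mx)} on [-π, π]:
  ∫_{-π}^{π} sin(nx)^2 dx = π, ∫ cos(mx)^2 dx = π, and cross terms integrate to 0.
So ∫_{-π}^{π} f(x)^2 dx = 6^2 · π + 6^2 · π = (36 + 36)π.
Divide by 2π: (36 + 36)/2 = 36.
By Parseval, this equals Σ |c_n|^2.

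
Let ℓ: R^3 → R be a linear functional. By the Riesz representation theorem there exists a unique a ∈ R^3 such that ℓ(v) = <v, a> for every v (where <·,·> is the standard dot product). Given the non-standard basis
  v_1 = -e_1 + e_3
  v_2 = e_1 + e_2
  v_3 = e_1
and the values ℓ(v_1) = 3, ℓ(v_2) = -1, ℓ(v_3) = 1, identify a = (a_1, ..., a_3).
a = (1, -2, 4)

Write a = (a_1, ..., a_3) in the standard basis. For each basis vector v_i, ℓ(v_i) = <v_i, a> is a linear equation in the a_j's. Collect the n equations into a matrix system V a = ℓ, where row i of V is v_i (expressed in the standard basis). Since V is invertible (lower-triangular with 1s on the diagonal, up to permutation), solve by back-substitution:
  V =
[[-1, 0, 1],
 [1, 1, 0],
 [1, 0, 0]]
  V a = (3, -1, 1)
Solving gives a = (1, -2, 4).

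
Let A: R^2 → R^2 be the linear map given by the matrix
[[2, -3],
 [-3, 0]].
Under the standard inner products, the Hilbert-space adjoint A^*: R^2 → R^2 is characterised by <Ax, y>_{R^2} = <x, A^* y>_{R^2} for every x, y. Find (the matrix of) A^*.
A^* = A^T =
[[2, -3],
 [-3, 0]]

For real matrices with standard dot products, the defining identity <Ax, y> = <x, A^* y> gives (Ax)^T y = x^T (A^*) y, i.e. x^T A^T y = x^T (A^*) y. Since this holds for all x, y, we must have A^* = A^T. Therefore
A^* =
[[2, -3],
 [-3, 0]].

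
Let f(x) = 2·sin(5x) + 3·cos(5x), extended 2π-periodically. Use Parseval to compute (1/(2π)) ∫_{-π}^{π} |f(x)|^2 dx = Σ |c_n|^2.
Σ |c_n|^2 = 13/2

Expand |f|^2 and use orthogonality of {sin(nx), cos(mx)} on [-π, π]:
  ∫_{-π}^{π} sin(nx)^2 dx = π, ∫ cos(mx)^2 dx = π, and cross terms integrate to 0.
So ∫_{-π}^{π} f(x)^2 dx = 2^2 · π + 3^2 · π = (4 + 9)π.
Divide by 2π: (4 + 9)/2 = 13/2.
By Parseval, this equals Σ |c_n|^2.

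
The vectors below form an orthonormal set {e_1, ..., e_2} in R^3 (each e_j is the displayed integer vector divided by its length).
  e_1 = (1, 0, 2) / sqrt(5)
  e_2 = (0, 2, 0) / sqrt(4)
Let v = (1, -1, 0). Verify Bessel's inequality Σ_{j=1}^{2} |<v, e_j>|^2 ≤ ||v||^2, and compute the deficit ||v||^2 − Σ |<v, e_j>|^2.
Σ |<v, e_j>|^2 = 6/5; ||v||^2 = 2; deficit = 4/5

Write each e_j = u_j / sqrt(<u_j, u_j>) where u_j is the displayed integer vector. Then <v, e_j> = <v, u_j> / sqrt(<u_j, u_j>), so |<v, e_j>|^2 = <v, u_j>^2 / <u_j, u_j>.
Coefficients: <v, e_1> = 1/sqrt(5), <v, e_2> = -2/sqrt(4).
Square and sum: Σ |<v, e_j>|^2 = 6/5.
Compute ||v||^2 = v·v = 2.
Deficit = 2 − 6/5 = 4/5 ≥ 0, confirming Bessel's inequality. (The deficit equals ||v − Σ <v,e_j> e_j||^2, the squared distance from v to span{e_j}.)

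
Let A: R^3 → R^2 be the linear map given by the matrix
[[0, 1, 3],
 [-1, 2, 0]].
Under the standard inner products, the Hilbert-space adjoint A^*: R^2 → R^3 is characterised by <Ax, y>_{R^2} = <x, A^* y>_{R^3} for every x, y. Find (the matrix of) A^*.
A^* = A^T =
[[0, -1],
 [1, 2],
 [3, 0]]

For real matrices with standard dot products, the defining identity <Ax, y> = <x, A^* y> gives (Ax)^T y = x^T (A^*) y, i.e. x^T A^T y = x^T (A^*) y. Since this holds for all x, y, we must have A^* = A^T. Therefore
A^* =
[[0, -1],
 [1, 2],
 [3, 0]].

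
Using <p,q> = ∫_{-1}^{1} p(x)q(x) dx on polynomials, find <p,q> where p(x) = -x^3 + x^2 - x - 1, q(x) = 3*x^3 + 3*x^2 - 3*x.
<p,q> = 12/35

Expand the product: p(x)·q(x) = -3*x^6 + 3*x^4 - 9*x^3 + 3*x.
∫_{-1}^{1} of each monomial x^k gives [2/(k+1) if k even, 0 if k odd]. Integrating term-by-term (or equivalently evaluating the antiderivative F(x) = -3*x^7/7 + 3*x^5/5 - 9*x^4/4 + 3*x^2/2 at the endpoints):
  F(1) − F(−1) = -81/140 − (-129/140) = 12/35.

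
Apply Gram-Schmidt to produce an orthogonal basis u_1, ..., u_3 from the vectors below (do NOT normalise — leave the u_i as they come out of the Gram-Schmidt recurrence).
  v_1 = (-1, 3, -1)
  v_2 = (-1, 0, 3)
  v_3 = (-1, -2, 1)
Orthogonal basis:
  u_1 = (-1, 3, -1)
  u_2 = (-13/11, 6/11, 31/11)
  u_3 = (-63/53, -28/53, -21/53)

Apply the Gram-Schmidt recurrence
  u_1 = v_1
  u_i = v_i − Σ_{j<i} ((v_i · u_j) / (u_j · u_j)) · u_j.

Step by step this gives:
  u_1 = (-1, 3, -1)
  u_2 = (-13/11, 6/11, 31/11)
  u_3 = (-63/53, -28/53, -21/53)

Orthogonality check:
  u_2 · u_1 = 0 (should be 0)
  u_3 · u_1 = 0 (should be 0)
  u_3 · u_2 = 0 (should be 0)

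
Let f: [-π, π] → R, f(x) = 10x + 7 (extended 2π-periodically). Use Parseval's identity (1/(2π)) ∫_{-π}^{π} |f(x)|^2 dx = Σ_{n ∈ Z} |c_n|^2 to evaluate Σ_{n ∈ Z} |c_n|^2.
Σ |c_n|^2 = 100π^2/3 + 49

Expand and integrate term by term over [-π, π]:
  ∫ (10x)^2 dx = 100·(2π^3/3); ∫ 2·10·(7)·x dx = 0 (odd integrand); ∫ 7^2 dx = 49·2π.
So (1/(2π)) ∫_{-π}^{π} (10x + 7)^2 dx = 100π^2/3 + 49 = 100π^2/3 + 49.
Parseval ⇒ Σ |c_n|^2 = 100π^2/3 + 49.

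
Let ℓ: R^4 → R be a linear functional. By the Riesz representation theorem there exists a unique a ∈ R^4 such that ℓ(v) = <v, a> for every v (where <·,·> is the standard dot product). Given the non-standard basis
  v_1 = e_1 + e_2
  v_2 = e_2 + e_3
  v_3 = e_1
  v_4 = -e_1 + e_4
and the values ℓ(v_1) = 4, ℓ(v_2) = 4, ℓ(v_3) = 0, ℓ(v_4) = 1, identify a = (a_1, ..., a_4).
a = (0, 4, 0, 1)

Write a = (a_1, ..., a_4) in the standard basis. For each basis vector v_i, ℓ(v_i) = <v_i, a> is a linear equation in the a_j's. Collect the n equations into a matrix system V a = ℓ, where row i of V is v_i (expressed in the standard basis). Since V is invertible (lower-triangular with 1s on the diagonal, up to permutation), solve by back-substitution:
  V =
[[1, 1, 0, 0],
 [0, 1, 1, 0],
 [1, 0, 0, 0],
 [-1, 0, 0, 1]]
  V a = (4, 4, 0, 1)
Solving gives a = (0, 4, 0, 1).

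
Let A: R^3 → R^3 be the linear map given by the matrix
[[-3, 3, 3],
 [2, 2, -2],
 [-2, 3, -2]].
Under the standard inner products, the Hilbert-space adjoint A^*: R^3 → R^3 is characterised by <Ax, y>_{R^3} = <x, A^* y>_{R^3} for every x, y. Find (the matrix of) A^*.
A^* = A^T =
[[-3, 2, -2],
 [3, 2, 3],
 [3, -2, -2]]

For real matrices with standard dot products, the defining identity <Ax, y> = <x, A^* y> gives (Ax)^T y = x^T (A^*) y, i.e. x^T A^T y = x^T (A^*) y. Since this holds for all x, y, we must have A^* = A^T. Therefore
A^* =
[[-3, 2, -2],
 [3, 2, 3],
 [3, -2, -2]].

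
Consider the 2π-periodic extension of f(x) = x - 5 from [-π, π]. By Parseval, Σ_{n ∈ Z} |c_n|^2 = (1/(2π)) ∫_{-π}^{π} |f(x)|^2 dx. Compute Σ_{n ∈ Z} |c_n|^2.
Σ |c_n|^2 = π^2/3 + 25

Expand and integrate term by term over [-π, π]:
  ∫ (x)^2 dx = 1·(2π^3/3); ∫ 2·1·(-5)·x dx = 0 (odd integrand); ∫ (-5)^2 dx = 25·2π.
So (1/(2π)) ∫_{-π}^{π} (x - 5)^2 dx = 1π^2/3 + 25 = π^2/3 + 25.
Parseval ⇒ Σ |c_n|^2 = π^2/3 + 25.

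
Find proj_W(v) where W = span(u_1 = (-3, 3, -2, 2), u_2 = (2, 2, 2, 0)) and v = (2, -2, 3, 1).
proj_W(v) = (86/37, -40/37, 65/37, -42/37)

Set up U = [u_1 | ... | u_2] ∈ R^(4×2). The projector onto W = col(U) is P = U (U^T U)^(-1) U^T.
Compute U^T U =
  [26, -4]
  [-4, 12],
and U^T v = (-16, 6).
Solve U^T U · c = U^T v for the coefficients: c = (-21/37, 23/74). The projection is proj_W(v) = U c.
Check: (v - proj_W(v)) · u_1 = 0  (should be 0).
Check: (v - proj_W(v)) · u_2 = 0  (should be 0).
Result: proj_W(v) = (86/37, -40/37, 65/37, -42/37).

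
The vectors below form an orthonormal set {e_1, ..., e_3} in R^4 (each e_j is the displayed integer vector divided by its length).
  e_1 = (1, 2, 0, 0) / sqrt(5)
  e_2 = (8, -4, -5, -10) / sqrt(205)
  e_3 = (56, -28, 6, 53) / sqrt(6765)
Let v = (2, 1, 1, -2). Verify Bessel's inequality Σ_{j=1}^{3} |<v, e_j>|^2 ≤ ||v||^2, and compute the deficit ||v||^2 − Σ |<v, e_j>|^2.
Σ |<v, e_j>|^2 = 1121/165; ||v||^2 = 10; deficit = 529/165

Write each e_j = u_j / sqrt(<u_j, u_j>) where u_j is the displayed integer vector. Then <v, e_j> = <v, u_j> / sqrt(<u_j, u_j>), so |<v, e_j>|^2 = <v, u_j>^2 / <u_j, u_j>.
Coefficients: <v, e_1> = 4/sqrt(5), <v, e_2> = 27/sqrt(205), <v, e_3> = -16/sqrt(6765).
Square and sum: Σ |<v, e_j>|^2 = 1121/165.
Compute ||v||^2 = v·v = 10.
Deficit = 10 − 1121/165 = 529/165 ≥ 0, confirming Bessel's inequality. (The deficit equals ||v − Σ <v,e_j> e_j||^2, the squared distance from v to span{e_j}.)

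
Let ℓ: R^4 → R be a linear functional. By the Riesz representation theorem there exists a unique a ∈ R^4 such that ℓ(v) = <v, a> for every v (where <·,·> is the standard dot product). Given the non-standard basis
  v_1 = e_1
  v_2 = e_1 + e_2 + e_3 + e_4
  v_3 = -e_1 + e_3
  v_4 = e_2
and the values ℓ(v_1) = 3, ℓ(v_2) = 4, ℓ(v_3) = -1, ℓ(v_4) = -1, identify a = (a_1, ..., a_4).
a = (3, -1, 2, 0)

Write a = (a_1, ..., a_4) in the standard basis. For each basis vector v_i, ℓ(v_i) = <v_i, a> is a linear equation in the a_j's. Collect the n equations into a matrix system V a = ℓ, where row i of V is v_i (expressed in the standard basis). Since V is invertible (lower-triangular with 1s on the diagonal, up to permutation), solve by back-substitution:
  V =
[[1, 0, 0, 0],
 [1, 1, 1, 1],
 [-1, 0, 1, 0],
 [0, 1, 0, 0]]
  V a = (3, 4, -1, -1)
Solving gives a = (3, -1, 2, 0).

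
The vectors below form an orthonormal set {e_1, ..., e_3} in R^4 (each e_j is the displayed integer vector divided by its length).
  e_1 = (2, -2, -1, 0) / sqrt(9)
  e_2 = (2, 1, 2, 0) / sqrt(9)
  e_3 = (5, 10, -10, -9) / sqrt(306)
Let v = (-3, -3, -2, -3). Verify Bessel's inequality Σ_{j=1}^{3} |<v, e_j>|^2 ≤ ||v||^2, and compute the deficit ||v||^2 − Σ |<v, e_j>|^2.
Σ |<v, e_j>|^2 = 327/17; ||v||^2 = 31; deficit = 200/17

Write each e_j = u_j / sqrt(<u_j, u_j>) where u_j is the displayed integer vector. Then <v, e_j> = <v, u_j> / sqrt(<u_j, u_j>), so |<v, e_j>|^2 = <v, u_j>^2 / <u_j, u_j>.
Coefficients: <v, e_1> = 2/sqrt(9), <v, e_2> = -13/sqrt(9), <v, e_3> = 2/sqrt(306).
Square and sum: Σ |<v, e_j>|^2 = 327/17.
Compute ||v||^2 = v·v = 31.
Deficit = 31 − 327/17 = 200/17 ≥ 0, confirming Bessel's inequality. (The deficit equals ||v − Σ <v,e_j> e_j||^2, the squared distance from v to span{e_j}.)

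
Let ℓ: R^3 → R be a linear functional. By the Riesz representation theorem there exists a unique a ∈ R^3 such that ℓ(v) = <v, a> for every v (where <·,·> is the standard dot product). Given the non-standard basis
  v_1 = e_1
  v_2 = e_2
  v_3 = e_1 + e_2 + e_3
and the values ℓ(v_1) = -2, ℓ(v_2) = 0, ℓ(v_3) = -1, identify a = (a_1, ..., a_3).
a = (-2, 0, 1)

Write a = (a_1, ..., a_3) in the standard basis. For each basis vector v_i, ℓ(v_i) = <v_i, a> is a linear equation in the a_j's. Collect the n equations into a matrix system V a = ℓ, where row i of V is v_i (expressed in the standard basis). Since V is invertible (lower-triangular with 1s on the diagonal, up to permutation), solve by back-substitution:
  V =
[[1, 0, 0],
 [0, 1, 0],
 [1, 1, 1]]
  V a = (-2, 0, -1)
Solving gives a = (-2, 0, 1).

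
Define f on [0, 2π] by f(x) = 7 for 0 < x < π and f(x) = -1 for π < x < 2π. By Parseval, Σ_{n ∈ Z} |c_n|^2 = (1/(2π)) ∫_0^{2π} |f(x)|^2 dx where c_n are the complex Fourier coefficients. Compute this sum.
Σ |c_n|^2 = 25

Parseval equates the L^2 energy of f (normalised by 1/(2π)) with the ℓ^2 sum of its Fourier coefficients: (1/(2π)) ∫_0^{2π} |f|^2 = Σ |c_n|^2.
Compute the left side: (1/(2π)) [∫_0^π 7^2 dx + ∫_π^{2π} (-1)^2 dx] = (1/(2π)) · (49π + 1π) = (49 + 1)/2 = 25.
So Σ_{n ∈ Z} |c_n|^2 = 25.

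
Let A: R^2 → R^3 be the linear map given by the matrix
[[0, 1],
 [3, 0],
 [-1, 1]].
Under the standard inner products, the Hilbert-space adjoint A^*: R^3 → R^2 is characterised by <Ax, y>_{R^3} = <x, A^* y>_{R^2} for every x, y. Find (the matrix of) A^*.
A^* = A^T =
[[0, 3, -1],
 [1, 0, 1]]

For real matrices with standard dot products, the defining identity <Ax, y> = <x, A^* y> gives (Ax)^T y = x^T (A^*) y, i.e. x^T A^T y = x^T (A^*) y. Since this holds for all x, y, we must have A^* = A^T. Therefore
A^* =
[[0, 3, -1],
 [1, 0, 1]].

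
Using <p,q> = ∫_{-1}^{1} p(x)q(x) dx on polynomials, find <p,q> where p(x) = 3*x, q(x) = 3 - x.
<p,q> = -2

Expand the product: p(x)·q(x) = -3*x^2 + 9*x.
∫_{-1}^{1} of each monomial x^k gives [2/(k+1) if k even, 0 if k odd]. Integrating term-by-term (or equivalently evaluating the antiderivative F(x) = -x^3 + 9*x^2/2 at the endpoints):
  F(1) − F(−1) = 7/2 − (11/2) = -2.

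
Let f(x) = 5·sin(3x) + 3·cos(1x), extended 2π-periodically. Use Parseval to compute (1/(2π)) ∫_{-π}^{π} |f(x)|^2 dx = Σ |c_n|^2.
Σ |c_n|^2 = 17

Expand |f|^2 and use orthogonality of {sin(nx), cos(mx)} on [-π, π]:
  ∫_{-π}^{π} sin(nx)^2 dx = π, ∫ cos(mx)^2 dx = π, and cross terms integrate to 0.
So ∫_{-π}^{π} f(x)^2 dx = 5^2 · π + 3^2 · π = (25 + 9)π.
Divide by 2π: (25 + 9)/2 = 17.
By Parseval, this equals Σ |c_n|^2.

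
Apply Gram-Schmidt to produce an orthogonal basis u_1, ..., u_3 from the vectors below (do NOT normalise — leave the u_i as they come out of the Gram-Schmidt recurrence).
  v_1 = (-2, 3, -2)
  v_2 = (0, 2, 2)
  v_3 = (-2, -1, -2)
Orthogonal basis:
  u_1 = (-2, 3, -2)
  u_2 = (4/17, 28/17, 38/17)
  u_3 = (-40/33, -16/33, 16/33)

Apply the Gram-Schmidt recurrence
  u_1 = v_1
  u_i = v_i − Σ_{j<i} ((v_i · u_j) / (u_j · u_j)) · u_j.

Step by step this gives:
  u_1 = (-2, 3, -2)
  u_2 = (4/17, 28/17, 38/17)
  u_3 = (-40/33, -16/33, 16/33)

Orthogonality check:
  u_2 · u_1 = 0 (should be 0)
  u_3 · u_1 = 0 (should be 0)
  u_3 · u_2 = 0 (should be 0)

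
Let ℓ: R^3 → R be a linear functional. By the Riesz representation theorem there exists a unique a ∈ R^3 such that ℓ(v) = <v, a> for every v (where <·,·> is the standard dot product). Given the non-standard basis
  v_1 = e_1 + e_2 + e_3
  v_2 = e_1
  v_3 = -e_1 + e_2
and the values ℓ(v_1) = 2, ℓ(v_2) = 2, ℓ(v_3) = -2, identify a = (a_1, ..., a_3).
a = (2, 0, 0)

Write a = (a_1, ..., a_3) in the standard basis. For each basis vector v_i, ℓ(v_i) = <v_i, a> is a linear equation in the a_j's. Collect the n equations into a matrix system V a = ℓ, where row i of V is v_i (expressed in the standard basis). Since V is invertible (lower-triangular with 1s on the diagonal, up to permutation), solve by back-substitution:
  V =
[[1, 1, 1],
 [1, 0, 0],
 [-1, 1, 0]]
  V a = (2, 2, -2)
Solving gives a = (2, 0, 0).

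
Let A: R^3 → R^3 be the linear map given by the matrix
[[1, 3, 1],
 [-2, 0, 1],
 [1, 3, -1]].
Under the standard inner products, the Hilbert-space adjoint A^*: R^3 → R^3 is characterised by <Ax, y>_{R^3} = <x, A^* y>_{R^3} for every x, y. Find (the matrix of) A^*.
A^* = A^T =
[[1, -2, 1],
 [3, 0, 3],
 [1, 1, -1]]

For real matrices with standard dot products, the defining identity <Ax, y> = <x, A^* y> gives (Ax)^T y = x^T (A^*) y, i.e. x^T A^T y = x^T (A^*) y. Since this holds for all x, y, we must have A^* = A^T. Therefore
A^* =
[[1, -2, 1],
 [3, 0, 3],
 [1, 1, -1]].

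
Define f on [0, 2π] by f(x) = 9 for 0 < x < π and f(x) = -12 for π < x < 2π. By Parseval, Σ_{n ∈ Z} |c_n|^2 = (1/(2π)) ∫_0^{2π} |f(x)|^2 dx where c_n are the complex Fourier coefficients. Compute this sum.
Σ |c_n|^2 = 225/2

Parseval equates the L^2 energy of f (normalised by 1/(2π)) with the ℓ^2 sum of its Fourier coefficients: (1/(2π)) ∫_0^{2π} |f|^2 = Σ |c_n|^2.
Compute the left side: (1/(2π)) [∫_0^π 9^2 dx + ∫_π^{2π} (-12)^2 dx] = (1/(2π)) · (81π + 144π) = (81 + 144)/2 = 225/2.
So Σ_{n ∈ Z} |c_n|^2 = 225/2.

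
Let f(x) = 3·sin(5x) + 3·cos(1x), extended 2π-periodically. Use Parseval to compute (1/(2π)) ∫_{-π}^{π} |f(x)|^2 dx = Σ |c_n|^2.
Σ |c_n|^2 = 9

Expand |f|^2 and use orthogonality of {sin(nx), cos(mx)} on [-π, π]:
  ∫_{-π}^{π} sin(nx)^2 dx = π, ∫ cos(mx)^2 dx = π, and cross terms integrate to 0.
So ∫_{-π}^{π} f(x)^2 dx = 3^2 · π + 3^2 · π = (9 + 9)π.
Divide by 2π: (9 + 9)/2 = 9.
By Parseval, this equals Σ |c_n|^2.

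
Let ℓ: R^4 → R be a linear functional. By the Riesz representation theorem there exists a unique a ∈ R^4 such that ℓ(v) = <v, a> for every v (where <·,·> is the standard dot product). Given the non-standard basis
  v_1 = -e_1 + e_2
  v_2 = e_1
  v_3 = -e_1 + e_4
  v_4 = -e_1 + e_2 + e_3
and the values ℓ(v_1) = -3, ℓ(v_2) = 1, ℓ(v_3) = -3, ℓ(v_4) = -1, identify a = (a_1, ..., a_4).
a = (1, -2, 2, -2)

Write a = (a_1, ..., a_4) in the standard basis. For each basis vector v_i, ℓ(v_i) = <v_i, a> is a linear equation in the a_j's. Collect the n equations into a matrix system V a = ℓ, where row i of V is v_i (expressed in the standard basis). Since V is invertible (lower-triangular with 1s on the diagonal, up to permutation), solve by back-substitution:
  V =
[[-1, 1, 0, 0],
 [1, 0, 0, 0],
 [-1, 0, 0, 1],
 [-1, 1, 1, 0]]
  V a = (-3, 1, -3, -1)
Solving gives a = (1, -2, 2, -2).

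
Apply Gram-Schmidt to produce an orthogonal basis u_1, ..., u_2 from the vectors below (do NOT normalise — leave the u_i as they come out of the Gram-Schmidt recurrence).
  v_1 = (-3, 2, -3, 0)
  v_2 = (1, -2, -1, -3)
Orthogonal basis:
  u_1 = (-3, 2, -3, 0)
  u_2 = (5/11, -18/11, -17/11, -3)

Apply the Gram-Schmidt recurrence
  u_1 = v_1
  u_i = v_i − Σ_{j<i} ((v_i · u_j) / (u_j · u_j)) · u_j.

Step by step this gives:
  u_1 = (-3, 2, -3, 0)
  u_2 = (5/11, -18/11, -17/11, -3)

Orthogonality check:
  u_2 · u_1 = 0 (should be 0)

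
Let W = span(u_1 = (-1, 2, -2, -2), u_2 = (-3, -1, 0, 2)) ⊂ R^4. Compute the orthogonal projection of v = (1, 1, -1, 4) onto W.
proj_W(v) = (-53/173, -153/173, 116/173, 190/173)

Set up U = [u_1 | ... | u_2] ∈ R^(4×2). The projector onto W = col(U) is P = U (U^T U)^(-1) U^T.
Compute U^T U =
  [13, -3]
  [-3, 14],
and U^T v = (-5, 4).
Solve U^T U · c = U^T v for the coefficients: c = (-58/173, 37/173). The projection is proj_W(v) = U c.
Check: (v - proj_W(v)) · u_1 = 0  (should be 0).
Check: (v - proj_W(v)) · u_2 = 0  (should be 0).
Result: proj_W(v) = (-53/173, -153/173, 116/173, 190/173).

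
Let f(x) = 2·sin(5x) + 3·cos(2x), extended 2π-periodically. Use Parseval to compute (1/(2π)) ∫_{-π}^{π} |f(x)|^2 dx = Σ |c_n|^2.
Σ |c_n|^2 = 13/2

Expand |f|^2 and use orthogonality of {sin(nx), cos(mx)} on [-π, π]:
  ∫_{-π}^{π} sin(nx)^2 dx = π, ∫ cos(mx)^2 dx = π, and cross terms integrate to 0.
So ∫_{-π}^{π} f(x)^2 dx = 2^2 · π + 3^2 · π = (4 + 9)π.
Divide by 2π: (4 + 9)/2 = 13/2.
By Parseval, this equals Σ |c_n|^2.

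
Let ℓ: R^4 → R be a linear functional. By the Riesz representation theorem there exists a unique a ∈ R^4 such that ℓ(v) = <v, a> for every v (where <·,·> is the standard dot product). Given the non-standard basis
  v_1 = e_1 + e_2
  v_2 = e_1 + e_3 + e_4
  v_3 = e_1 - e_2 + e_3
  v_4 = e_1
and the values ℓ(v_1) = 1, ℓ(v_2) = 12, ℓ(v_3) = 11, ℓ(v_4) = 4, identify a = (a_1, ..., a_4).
a = (4, -3, 4, 4)

Write a = (a_1, ..., a_4) in the standard basis. For each basis vector v_i, ℓ(v_i) = <v_i, a> is a linear equation in the a_j's. Collect the n equations into a matrix system V a = ℓ, where row i of V is v_i (expressed in the standard basis). Since V is invertible (lower-triangular with 1s on the diagonal, up to permutation), solve by back-substitution:
  V =
[[1, 1, 0, 0],
 [1, 0, 1, 1],
 [1, -1, 1, 0],
 [1, 0, 0, 0]]
  V a = (1, 12, 11, 4)
Solving gives a = (4, -3, 4, 4).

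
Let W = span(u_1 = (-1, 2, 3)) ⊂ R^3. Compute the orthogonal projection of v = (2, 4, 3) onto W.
proj_W(v) = (-15/14, 15/7, 45/14)

Set up U = [u_1 | ... | u_1] ∈ R^(3×1). The projector onto W = col(U) is P = U (U^T U)^(-1) U^T.
Compute U^T U =
  [14],
and U^T v = (15).
Solve U^T U · c = U^T v for the coefficients: c = (15/14). The projection is proj_W(v) = U c.
Check: (v - proj_W(v)) · u_1 = 0  (should be 0).
Result: proj_W(v) = (-15/14, 15/7, 45/14).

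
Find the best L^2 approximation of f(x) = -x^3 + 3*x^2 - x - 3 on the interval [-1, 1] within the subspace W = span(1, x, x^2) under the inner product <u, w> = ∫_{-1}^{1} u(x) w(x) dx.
g(x) = 3*x^2 - 8*x/5 - 3

The best approximation g ∈ W is the orthogonal projection of f onto W. Writing g = a_0 + a_1 x + a_2 x^2, the coefficients solve the normal equations G · a = b where
  G_{ij} = <φ_i, φ_j> and b_i = <f, φ_i>, with φ_0 = 1, φ_1 = x, φ_2 = x^2.
G =
  [2, 0, 2/3]
  [0, 2/3, 0]
  [2/3, 0, 2/5],
b = (-4, -16/15, -4/5).
Solving gives a_0 = -3, a_1 = -8/5, a_2 = 3, so
  g(x) = 3*x^2 - 8*x/5 - 3.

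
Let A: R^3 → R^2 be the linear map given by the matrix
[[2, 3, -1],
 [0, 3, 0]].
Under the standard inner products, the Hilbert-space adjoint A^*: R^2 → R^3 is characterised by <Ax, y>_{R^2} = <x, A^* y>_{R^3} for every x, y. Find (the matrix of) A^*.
A^* = A^T =
[[2, 0],
 [3, 3],
 [-1, 0]]

For real matrices with standard dot products, the defining identity <Ax, y> = <x, A^* y> gives (Ax)^T y = x^T (A^*) y, i.e. x^T A^T y = x^T (A^*) y. Since this holds for all x, y, we must have A^* = A^T. Therefore
A^* =
[[2, 0],
 [3, 3],
 [-1, 0]].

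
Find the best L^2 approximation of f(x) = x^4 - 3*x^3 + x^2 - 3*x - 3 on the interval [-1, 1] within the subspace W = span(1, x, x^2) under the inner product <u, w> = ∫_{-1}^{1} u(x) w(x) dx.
g(x) = 13*x^2/7 - 24*x/5 - 108/35

The best approximation g ∈ W is the orthogonal projection of f onto W. Writing g = a_0 + a_1 x + a_2 x^2, the coefficients solve the normal equations G · a = b where
  G_{ij} = <φ_i, φ_j> and b_i = <f, φ_i>, with φ_0 = 1, φ_1 = x, φ_2 = x^2.
G =
  [2, 0, 2/3]
  [0, 2/3, 0]
  [2/3, 0, 2/5],
b = (-74/15, -16/5, -46/35).
Solving gives a_0 = -108/35, a_1 = -24/5, a_2 = 13/7, so
  g(x) = 13*x^2/7 - 24*x/5 - 108/35.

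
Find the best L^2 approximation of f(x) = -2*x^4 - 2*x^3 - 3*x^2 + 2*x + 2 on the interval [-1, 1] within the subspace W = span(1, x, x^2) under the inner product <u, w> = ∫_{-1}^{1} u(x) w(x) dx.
g(x) = -33*x^2/7 + 4*x/5 + 76/35

The best approximation g ∈ W is the orthogonal projection of f onto W. Writing g = a_0 + a_1 x + a_2 x^2, the coefficients solve the normal equations G · a = b where
  G_{ij} = <φ_i, φ_j> and b_i = <f, φ_i>, with φ_0 = 1, φ_1 = x, φ_2 = x^2.
G =
  [2, 0, 2/3]
  [0, 2/3, 0]
  [2/3, 0, 2/5],
b = (6/5, 8/15, -46/105).
Solving gives a_0 = 76/35, a_1 = 4/5, a_2 = -33/7, so
  g(x) = -33*x^2/7 + 4*x/5 + 76/35.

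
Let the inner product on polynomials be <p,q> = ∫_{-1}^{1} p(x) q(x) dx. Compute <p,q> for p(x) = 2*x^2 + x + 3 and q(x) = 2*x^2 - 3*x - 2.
<p,q> = -166/15

Expand the product: p(x)·q(x) = 4*x^4 - 4*x^3 - x^2 - 11*x - 6.
∫_{-1}^{1} of each monomial x^k gives [2/(k+1) if k even, 0 if k odd]. Integrating term-by-term (or equivalently evaluating the antiderivative F(x) = 4*x^5/5 - x^4 - x^3/3 - 11*x^2/2 - 6*x at the endpoints):
  F(1) − F(−1) = -361/30 − (-29/30) = -166/15.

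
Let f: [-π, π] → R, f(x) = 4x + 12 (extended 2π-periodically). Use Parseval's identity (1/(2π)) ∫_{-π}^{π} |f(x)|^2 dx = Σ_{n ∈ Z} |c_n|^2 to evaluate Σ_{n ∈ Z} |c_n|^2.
Σ |c_n|^2 = 16π^2/3 + 144

Expand and integrate term by term over [-π, π]:
  ∫ (4x)^2 dx = 16·(2π^3/3); ∫ 2·4·(12)·x dx = 0 (odd integrand); ∫ 12^2 dx = 144·2π.
So (1/(2π)) ∫_{-π}^{π} (4x + 12)^2 dx = 16π^2/3 + 144 = 16π^2/3 + 144.
Parseval ⇒ Σ |c_n|^2 = 16π^2/3 + 144.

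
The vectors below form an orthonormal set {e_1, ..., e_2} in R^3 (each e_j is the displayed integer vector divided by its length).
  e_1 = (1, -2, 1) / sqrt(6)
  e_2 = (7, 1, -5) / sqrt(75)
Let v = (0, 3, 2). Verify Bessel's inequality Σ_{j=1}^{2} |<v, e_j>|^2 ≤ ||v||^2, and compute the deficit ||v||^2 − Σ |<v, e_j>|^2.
Σ |<v, e_j>|^2 = 83/25; ||v||^2 = 13; deficit = 242/25

Write each e_j = u_j / sqrt(<u_j, u_j>) where u_j is the displayed integer vector. Then <v, e_j> = <v, u_j> / sqrt(<u_j, u_j>), so |<v, e_j>|^2 = <v, u_j>^2 / <u_j, u_j>.
Coefficients: <v, e_1> = -4/sqrt(6), <v, e_2> = -7/sqrt(75).
Square and sum: Σ |<v, e_j>|^2 = 83/25.
Compute ||v||^2 = v·v = 13.
Deficit = 13 − 83/25 = 242/25 ≥ 0, confirming Bessel's inequality. (The deficit equals ||v − Σ <v,e_j> e_j||^2, the squared distance from v to span{e_j}.)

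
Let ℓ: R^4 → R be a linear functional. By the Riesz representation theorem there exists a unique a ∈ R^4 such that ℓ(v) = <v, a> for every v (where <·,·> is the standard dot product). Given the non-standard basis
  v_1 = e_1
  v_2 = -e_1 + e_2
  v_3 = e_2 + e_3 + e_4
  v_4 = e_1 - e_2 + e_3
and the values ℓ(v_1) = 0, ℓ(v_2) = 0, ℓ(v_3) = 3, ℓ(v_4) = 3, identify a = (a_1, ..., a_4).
a = (0, 0, 3, 0)

Write a = (a_1, ..., a_4) in the standard basis. For each basis vector v_i, ℓ(v_i) = <v_i, a> is a linear equation in the a_j's. Collect the n equations into a matrix system V a = ℓ, where row i of V is v_i (expressed in the standard basis). Since V is invertible (lower-triangular with 1s on the diagonal, up to permutation), solve by back-substitution:
  V =
[[1, 0, 0, 0],
 [-1, 1, 0, 0],
 [0, 1, 1, 1],
 [1, -1, 1, 0]]
  V a = (0, 0, 3, 3)
Solving gives a = (0, 0, 3, 0).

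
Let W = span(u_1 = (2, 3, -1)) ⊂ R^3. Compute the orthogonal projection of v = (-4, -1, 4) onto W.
proj_W(v) = (-15/7, -45/14, 15/14)

Set up U = [u_1 | ... | u_1] ∈ R^(3×1). The projector onto W = col(U) is P = U (U^T U)^(-1) U^T.
Compute U^T U =
  [14],
and U^T v = (-15).
Solve U^T U · c = U^T v for the coefficients: c = (-15/14). The projection is proj_W(v) = U c.
Check: (v - proj_W(v)) · u_1 = 0  (should be 0).
Result: proj_W(v) = (-15/7, -45/14, 15/14).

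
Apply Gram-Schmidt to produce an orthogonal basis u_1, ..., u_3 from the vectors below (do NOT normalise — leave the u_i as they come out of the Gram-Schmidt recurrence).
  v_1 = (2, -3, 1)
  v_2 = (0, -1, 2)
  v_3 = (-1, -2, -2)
Orthogonal basis:
  u_1 = (2, -3, 1)
  u_2 = (-5/7, 1/14, 23/14)
  u_3 = (-17/9, -68/45, -34/45)

Apply the Gram-Schmidt recurrence
  u_1 = v_1
  u_i = v_i − Σ_{j<i} ((v_i · u_j) / (u_j · u_j)) · u_j.

Step by step this gives:
  u_1 = (2, -3, 1)
  u_2 = (-5/7, 1/14, 23/14)
  u_3 = (-17/9, -68/45, -34/45)

Orthogonality check:
  u_2 · u_1 = 0 (should be 0)
  u_3 · u_1 = 0 (should be 0)
  u_3 · u_2 = 0 (should be 0)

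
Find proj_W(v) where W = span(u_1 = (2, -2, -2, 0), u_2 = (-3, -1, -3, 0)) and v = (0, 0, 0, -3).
proj_W(v) = (0, 0, 0, 0)

Set up U = [u_1 | ... | u_2] ∈ R^(4×2). The projector onto W = col(U) is P = U (U^T U)^(-1) U^T.
Compute U^T U =
  [12, 2]
  [2, 19],
and U^T v = (0, 0).
Solve U^T U · c = U^T v for the coefficients: c = (0, 0). The projection is proj_W(v) = U c.
Check: (v - proj_W(v)) · u_1 = 0  (should be 0).
Check: (v - proj_W(v)) · u_2 = 0  (should be 0).
Result: proj_W(v) = (0, 0, 0, 0).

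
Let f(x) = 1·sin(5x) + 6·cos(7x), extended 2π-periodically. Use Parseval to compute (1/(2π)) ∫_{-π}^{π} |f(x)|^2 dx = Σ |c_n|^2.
Σ |c_n|^2 = 37/2

Expand |f|^2 and use orthogonality of {sin(nx), cos(mx)} on [-π, π]:
  ∫_{-π}^{π} sin(nx)^2 dx = π, ∫ cos(mx)^2 dx = π, and cross terms integrate to 0.
So ∫_{-π}^{π} f(x)^2 dx = 1^2 · π + 6^2 · π = (1 + 36)π.
Divide by 2π: (1 + 36)/2 = 37/2.
By Parseval, this equals Σ |c_n|^2.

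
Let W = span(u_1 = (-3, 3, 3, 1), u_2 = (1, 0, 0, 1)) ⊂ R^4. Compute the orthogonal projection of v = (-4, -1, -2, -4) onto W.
proj_W(v) = (-43/13, -27/26, -27/26, -61/13)

Set up U = [u_1 | ... | u_2] ∈ R^(4×2). The projector onto W = col(U) is P = U (U^T U)^(-1) U^T.
Compute U^T U =
  [28, -2]
  [-2, 2],
and U^T v = (-1, -8).
Solve U^T U · c = U^T v for the coefficients: c = (-9/26, -113/26). The projection is proj_W(v) = U c.
Check: (v - proj_W(v)) · u_1 = 0  (should be 0).
Check: (v - proj_W(v)) · u_2 = 0  (should be 0).
Result: proj_W(v) = (-43/13, -27/26, -27/26, -61/13).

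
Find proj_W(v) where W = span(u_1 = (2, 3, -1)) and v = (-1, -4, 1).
proj_W(v) = (-15/7, -45/14, 15/14)

Set up U = [u_1 | ... | u_1] ∈ R^(3×1). The projector onto W = col(U) is P = U (U^T U)^(-1) U^T.
Compute U^T U =
  [14],
and U^T v = (-15).
Solve U^T U · c = U^T v for the coefficients: c = (-15/14). The projection is proj_W(v) = U c.
Check: (v - proj_W(v)) · u_1 = 0  (should be 0).
Result: proj_W(v) = (-15/7, -45/14, 15/14).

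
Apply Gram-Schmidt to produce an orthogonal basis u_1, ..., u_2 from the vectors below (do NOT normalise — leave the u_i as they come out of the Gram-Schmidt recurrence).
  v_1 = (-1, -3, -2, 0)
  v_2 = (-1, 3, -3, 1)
Orthogonal basis:
  u_1 = (-1, -3, -2, 0)
  u_2 = (-8/7, 18/7, -23/7, 1)

Apply the Gram-Schmidt recurrence
  u_1 = v_1
  u_i = v_i − Σ_{j<i} ((v_i · u_j) / (u_j · u_j)) · u_j.

Step by step this gives:
  u_1 = (-1, -3, -2, 0)
  u_2 = (-8/7, 18/7, -23/7, 1)

Orthogonality check:
  u_2 · u_1 = 0 (should be 0)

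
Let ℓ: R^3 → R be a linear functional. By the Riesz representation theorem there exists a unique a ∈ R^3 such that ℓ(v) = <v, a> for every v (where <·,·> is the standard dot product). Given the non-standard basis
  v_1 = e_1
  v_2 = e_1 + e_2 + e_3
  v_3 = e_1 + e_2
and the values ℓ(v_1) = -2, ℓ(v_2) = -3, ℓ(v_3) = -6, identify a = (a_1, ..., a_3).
a = (-2, -4, 3)

Write a = (a_1, ..., a_3) in the standard basis. For each basis vector v_i, ℓ(v_i) = <v_i, a> is a linear equation in the a_j's. Collect the n equations into a matrix system V a = ℓ, where row i of V is v_i (expressed in the standard basis). Since V is invertible (lower-triangular with 1s on the diagonal, up to permutation), solve by back-substitution:
  V =
[[1, 0, 0],
 [1, 1, 1],
 [1, 1, 0]]
  V a = (-2, -3, -6)
Solving gives a = (-2, -4, 3).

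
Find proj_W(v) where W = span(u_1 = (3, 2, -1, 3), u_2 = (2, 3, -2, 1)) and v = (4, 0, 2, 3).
proj_W(v) = (69/25, -8/25, 101/125, 507/125)

Set up U = [u_1 | ... | u_2] ∈ R^(4×2). The projector onto W = col(U) is P = U (U^T U)^(-1) U^T.
Compute U^T U =
  [23, 17]
  [17, 18],
and U^T v = (19, 7).
Solve U^T U · c = U^T v for the coefficients: c = (223/125, -162/125). The projection is proj_W(v) = U c.
Check: (v - proj_W(v)) · u_1 = 0  (should be 0).
Check: (v - proj_W(v)) · u_2 = 0  (should be 0).
Result: proj_W(v) = (69/25, -8/25, 101/125, 507/125).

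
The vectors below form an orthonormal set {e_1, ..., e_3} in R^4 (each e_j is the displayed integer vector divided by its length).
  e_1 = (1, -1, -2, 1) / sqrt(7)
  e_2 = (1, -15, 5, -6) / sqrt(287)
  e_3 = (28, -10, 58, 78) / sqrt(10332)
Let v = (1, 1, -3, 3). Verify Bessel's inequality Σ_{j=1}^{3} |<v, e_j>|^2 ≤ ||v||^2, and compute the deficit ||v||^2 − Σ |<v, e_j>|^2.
Σ |<v, e_j>|^2 = 139/7; ||v||^2 = 20; deficit = 1/7

Write each e_j = u_j / sqrt(<u_j, u_j>) where u_j is the displayed integer vector. Then <v, e_j> = <v, u_j> / sqrt(<u_j, u_j>), so |<v, e_j>|^2 = <v, u_j>^2 / <u_j, u_j>.
Coefficients: <v, e_1> = 9/sqrt(7), <v, e_2> = -47/sqrt(287), <v, e_3> = 78/sqrt(10332).
Square and sum: Σ |<v, e_j>|^2 = 139/7.
Compute ||v||^2 = v·v = 20.
Deficit = 20 − 139/7 = 1/7 ≥ 0, confirming Bessel's inequality. (The deficit equals ||v − Σ <v,e_j> e_j||^2, the squared distance from v to span{e_j}.)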